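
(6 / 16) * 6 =9 / 4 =2.25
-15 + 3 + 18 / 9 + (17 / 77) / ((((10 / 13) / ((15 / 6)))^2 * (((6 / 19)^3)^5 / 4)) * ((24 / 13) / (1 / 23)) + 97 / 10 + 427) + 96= 964515014467842052011575048692 / 11215224935682647256664632037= 86.00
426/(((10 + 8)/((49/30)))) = 3479/90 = 38.66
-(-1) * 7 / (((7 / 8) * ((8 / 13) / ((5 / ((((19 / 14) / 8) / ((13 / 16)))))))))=5915 / 19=311.32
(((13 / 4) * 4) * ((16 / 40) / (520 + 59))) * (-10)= -52 / 579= -0.09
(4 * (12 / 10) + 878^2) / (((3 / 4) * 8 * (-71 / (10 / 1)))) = -3854444 / 213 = -18095.98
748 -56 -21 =671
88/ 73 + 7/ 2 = 687/ 146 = 4.71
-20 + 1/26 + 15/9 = -1427/78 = -18.29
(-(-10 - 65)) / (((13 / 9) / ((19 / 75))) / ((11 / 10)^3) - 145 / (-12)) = 4.58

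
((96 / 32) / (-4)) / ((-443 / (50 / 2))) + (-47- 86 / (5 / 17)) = -3006709 / 8860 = -339.36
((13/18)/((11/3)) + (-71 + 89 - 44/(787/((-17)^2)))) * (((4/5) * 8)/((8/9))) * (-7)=-4449102/43285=-102.79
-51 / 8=-6.38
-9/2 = -4.50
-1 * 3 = -3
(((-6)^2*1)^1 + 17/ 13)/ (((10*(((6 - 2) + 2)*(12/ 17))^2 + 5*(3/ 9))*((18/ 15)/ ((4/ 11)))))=280330/ 4489199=0.06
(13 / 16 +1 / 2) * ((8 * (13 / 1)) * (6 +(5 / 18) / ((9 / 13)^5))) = 749271887 / 708588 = 1057.42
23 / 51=0.45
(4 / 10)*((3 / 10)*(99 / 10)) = 297 / 250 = 1.19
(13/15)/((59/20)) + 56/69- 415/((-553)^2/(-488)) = 733533140/414982813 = 1.77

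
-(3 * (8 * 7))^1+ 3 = -165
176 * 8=1408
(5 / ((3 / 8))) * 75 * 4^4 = 256000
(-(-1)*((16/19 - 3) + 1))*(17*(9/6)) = -561/19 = -29.53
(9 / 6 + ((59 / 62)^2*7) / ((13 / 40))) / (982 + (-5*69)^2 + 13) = 0.00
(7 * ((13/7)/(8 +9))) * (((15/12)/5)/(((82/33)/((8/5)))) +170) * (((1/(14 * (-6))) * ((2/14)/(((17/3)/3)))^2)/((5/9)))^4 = 1581183503381079/53838210514575589928621600000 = 0.00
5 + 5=10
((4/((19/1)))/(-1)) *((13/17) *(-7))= 364/323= 1.13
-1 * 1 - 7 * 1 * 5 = -36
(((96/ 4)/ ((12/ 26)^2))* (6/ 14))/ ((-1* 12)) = -169/ 42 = -4.02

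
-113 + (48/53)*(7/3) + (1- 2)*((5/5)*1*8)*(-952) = 397771/53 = 7505.11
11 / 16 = 0.69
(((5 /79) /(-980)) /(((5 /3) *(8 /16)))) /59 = -3 /2283890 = -0.00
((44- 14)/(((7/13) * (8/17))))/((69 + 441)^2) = 13/28560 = 0.00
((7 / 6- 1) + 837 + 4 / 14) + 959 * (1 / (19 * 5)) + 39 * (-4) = 2759273 / 3990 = 691.55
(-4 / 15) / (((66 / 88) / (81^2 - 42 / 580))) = -2332.77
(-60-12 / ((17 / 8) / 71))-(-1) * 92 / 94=-367510 / 799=-459.96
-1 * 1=-1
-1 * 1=-1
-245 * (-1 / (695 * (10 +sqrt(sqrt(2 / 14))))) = -4900 * 7^(3 / 4) / 9729861-49 * 7^(1 / 4) / 9729861 +490 * sqrt(7) / 9729861 +343000 / 9729861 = 0.03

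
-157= -157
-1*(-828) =828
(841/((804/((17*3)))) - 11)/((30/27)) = 102141/2680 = 38.11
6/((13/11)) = 66/13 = 5.08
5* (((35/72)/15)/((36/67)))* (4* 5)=11725/1944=6.03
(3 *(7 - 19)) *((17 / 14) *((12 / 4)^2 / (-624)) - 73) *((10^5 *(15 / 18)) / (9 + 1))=1993378125 / 91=21905254.12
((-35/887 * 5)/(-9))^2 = 30625/63728289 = 0.00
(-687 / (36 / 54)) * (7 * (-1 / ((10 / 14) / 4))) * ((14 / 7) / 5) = 403956 / 25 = 16158.24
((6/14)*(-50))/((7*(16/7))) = -75/56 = -1.34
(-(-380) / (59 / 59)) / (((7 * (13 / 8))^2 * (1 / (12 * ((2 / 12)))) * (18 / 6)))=48640 / 24843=1.96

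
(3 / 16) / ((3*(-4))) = -1 / 64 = -0.02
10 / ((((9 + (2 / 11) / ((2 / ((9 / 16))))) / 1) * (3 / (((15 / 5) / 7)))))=1760 / 11151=0.16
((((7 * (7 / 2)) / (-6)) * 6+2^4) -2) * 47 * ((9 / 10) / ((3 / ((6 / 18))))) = -987 / 20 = -49.35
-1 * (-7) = 7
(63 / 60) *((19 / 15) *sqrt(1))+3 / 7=1231 / 700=1.76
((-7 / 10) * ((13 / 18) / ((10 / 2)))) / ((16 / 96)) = -91 / 150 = -0.61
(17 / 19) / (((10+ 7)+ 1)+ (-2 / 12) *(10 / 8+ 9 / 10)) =2040 / 40223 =0.05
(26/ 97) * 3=78/ 97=0.80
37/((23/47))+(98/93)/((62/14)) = 5029315/66309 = 75.85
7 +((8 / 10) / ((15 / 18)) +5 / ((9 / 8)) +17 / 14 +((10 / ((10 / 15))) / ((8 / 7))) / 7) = 15.49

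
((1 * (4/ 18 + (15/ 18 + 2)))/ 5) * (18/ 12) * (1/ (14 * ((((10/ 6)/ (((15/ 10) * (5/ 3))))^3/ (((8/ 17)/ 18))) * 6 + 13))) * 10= 55/ 6804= 0.01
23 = 23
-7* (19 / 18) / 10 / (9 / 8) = -266 / 405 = -0.66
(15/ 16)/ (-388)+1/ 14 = 2999/ 43456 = 0.07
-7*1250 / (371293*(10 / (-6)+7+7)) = -26250 / 13737841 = -0.00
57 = 57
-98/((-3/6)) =196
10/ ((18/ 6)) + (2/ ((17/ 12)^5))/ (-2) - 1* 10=-29143636/ 4259571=-6.84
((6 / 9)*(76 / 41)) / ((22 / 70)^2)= 12.51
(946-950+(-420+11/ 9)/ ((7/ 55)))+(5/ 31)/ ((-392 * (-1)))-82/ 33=-3966306409/ 1203048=-3296.88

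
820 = 820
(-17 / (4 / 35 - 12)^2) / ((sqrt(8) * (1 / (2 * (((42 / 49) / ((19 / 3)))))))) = -26775 * sqrt(2) / 3288064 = -0.01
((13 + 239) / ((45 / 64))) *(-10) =-3584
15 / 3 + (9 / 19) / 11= 1054 / 209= 5.04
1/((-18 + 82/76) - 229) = -38/9345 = -0.00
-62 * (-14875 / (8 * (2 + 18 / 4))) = 461125 / 26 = 17735.58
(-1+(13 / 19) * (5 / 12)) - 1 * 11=-2671 / 228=-11.71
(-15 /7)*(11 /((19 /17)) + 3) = -3660 /133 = -27.52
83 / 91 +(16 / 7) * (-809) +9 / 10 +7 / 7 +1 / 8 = -960027 / 520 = -1846.21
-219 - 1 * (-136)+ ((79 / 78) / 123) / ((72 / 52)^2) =-19845269 / 239112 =-83.00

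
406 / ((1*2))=203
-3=-3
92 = 92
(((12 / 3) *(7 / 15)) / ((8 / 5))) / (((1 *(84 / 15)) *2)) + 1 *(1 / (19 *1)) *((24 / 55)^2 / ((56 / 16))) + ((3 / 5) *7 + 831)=16131115241 / 19311600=835.31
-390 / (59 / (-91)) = 35490 / 59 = 601.53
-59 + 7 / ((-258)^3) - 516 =-9874769407 / 17173512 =-575.00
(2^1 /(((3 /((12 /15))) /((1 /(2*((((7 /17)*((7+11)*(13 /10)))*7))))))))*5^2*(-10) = -17000 /17199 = -0.99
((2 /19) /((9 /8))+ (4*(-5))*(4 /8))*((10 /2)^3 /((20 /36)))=-42350 /19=-2228.95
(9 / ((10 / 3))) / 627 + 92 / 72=12058 / 9405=1.28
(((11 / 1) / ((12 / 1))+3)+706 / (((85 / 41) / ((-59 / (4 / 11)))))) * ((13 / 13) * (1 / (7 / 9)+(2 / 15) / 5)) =-38827814363 / 535500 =-72507.59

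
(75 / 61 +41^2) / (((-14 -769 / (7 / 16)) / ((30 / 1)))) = -3591560 / 126087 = -28.48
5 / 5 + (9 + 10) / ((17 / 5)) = 112 / 17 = 6.59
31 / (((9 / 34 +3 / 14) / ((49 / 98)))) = 3689 / 114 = 32.36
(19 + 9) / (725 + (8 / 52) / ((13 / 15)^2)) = 0.04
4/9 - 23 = -203/9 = -22.56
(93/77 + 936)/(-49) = -72165/3773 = -19.13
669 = 669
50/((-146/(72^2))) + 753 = -74631/73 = -1022.34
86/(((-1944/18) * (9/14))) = -301/243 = -1.24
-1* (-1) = 1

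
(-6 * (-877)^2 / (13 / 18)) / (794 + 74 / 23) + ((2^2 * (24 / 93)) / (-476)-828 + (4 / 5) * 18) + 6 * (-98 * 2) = -3665596255003 / 366391480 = -10004.59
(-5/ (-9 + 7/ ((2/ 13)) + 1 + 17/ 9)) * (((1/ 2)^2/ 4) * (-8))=45/ 709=0.06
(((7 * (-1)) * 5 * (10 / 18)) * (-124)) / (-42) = -57.41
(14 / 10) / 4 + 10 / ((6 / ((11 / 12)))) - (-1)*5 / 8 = 901 / 360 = 2.50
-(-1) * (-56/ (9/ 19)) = -1064/ 9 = -118.22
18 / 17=1.06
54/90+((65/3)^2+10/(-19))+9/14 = 470.16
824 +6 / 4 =825.50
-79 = -79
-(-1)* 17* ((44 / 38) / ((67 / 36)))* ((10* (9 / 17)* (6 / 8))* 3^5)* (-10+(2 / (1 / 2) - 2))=-81638.84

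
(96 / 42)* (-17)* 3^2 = -2448 / 7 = -349.71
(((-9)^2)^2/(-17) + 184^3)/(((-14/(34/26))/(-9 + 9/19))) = 8577495567/1729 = 4960957.53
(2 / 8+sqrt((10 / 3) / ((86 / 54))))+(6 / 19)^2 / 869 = 313853 / 1254836+3 * sqrt(430) / 43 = 1.70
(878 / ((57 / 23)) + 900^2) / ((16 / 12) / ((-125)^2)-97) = -8354.18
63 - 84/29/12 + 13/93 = 169637/2697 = 62.90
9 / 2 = 4.50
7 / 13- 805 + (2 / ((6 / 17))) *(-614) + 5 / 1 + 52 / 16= -666985 / 156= -4275.54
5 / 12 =0.42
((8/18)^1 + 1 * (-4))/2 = -16/9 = -1.78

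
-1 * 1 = -1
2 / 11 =0.18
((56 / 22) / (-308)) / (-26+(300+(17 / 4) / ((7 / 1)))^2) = -784 / 8569886105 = -0.00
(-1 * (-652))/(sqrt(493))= 29.36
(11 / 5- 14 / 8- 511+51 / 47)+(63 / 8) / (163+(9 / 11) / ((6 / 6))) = -1725781933 / 3387760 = -509.42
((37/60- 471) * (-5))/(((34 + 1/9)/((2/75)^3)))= 56446/43171875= 0.00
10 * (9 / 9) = 10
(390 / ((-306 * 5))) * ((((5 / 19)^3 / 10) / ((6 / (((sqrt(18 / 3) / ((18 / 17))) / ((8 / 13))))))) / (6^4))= -4225 * sqrt(6) / 46081944576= -0.00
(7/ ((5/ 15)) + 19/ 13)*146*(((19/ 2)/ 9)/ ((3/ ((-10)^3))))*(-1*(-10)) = -4050040000/ 351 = -11538575.50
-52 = -52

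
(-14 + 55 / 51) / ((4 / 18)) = -1977 / 34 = -58.15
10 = 10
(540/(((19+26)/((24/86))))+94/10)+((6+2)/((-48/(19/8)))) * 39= -9249/3440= -2.69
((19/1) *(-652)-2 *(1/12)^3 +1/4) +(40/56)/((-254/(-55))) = -9514863313/768096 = -12387.60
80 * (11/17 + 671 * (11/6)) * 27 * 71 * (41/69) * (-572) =-25084877394720/391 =-64155696661.69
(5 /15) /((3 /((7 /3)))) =7 /27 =0.26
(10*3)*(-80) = -2400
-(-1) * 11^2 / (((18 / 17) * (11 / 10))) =935 / 9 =103.89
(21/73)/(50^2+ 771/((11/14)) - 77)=0.00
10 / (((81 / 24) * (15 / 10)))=160 / 81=1.98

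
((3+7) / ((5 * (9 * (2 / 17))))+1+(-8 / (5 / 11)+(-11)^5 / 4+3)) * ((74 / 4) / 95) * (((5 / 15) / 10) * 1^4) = -268227911 / 1026000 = -261.43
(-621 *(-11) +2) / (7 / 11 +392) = 75163 / 4319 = 17.40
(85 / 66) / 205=17 / 2706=0.01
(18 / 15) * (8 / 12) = 4 / 5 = 0.80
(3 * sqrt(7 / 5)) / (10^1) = 3 * sqrt(35) / 50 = 0.35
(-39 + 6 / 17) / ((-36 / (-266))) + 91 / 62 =-149716 / 527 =-284.09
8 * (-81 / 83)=-648 / 83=-7.81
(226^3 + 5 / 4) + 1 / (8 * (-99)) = 9142196381 / 792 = 11543177.25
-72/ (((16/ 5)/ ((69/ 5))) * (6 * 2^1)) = -207/ 8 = -25.88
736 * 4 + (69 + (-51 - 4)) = 2958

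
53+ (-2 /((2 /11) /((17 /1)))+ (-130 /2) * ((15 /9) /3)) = -1531 /9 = -170.11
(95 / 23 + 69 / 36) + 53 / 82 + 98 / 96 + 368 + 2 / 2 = 5683865 / 15088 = 376.71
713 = 713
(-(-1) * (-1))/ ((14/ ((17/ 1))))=-17/ 14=-1.21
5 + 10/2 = 10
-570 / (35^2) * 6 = -684 / 245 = -2.79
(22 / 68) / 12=11 / 408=0.03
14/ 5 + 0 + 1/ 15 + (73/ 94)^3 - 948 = -11769354113/ 12458760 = -944.66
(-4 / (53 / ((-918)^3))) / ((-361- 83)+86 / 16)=-133112.48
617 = 617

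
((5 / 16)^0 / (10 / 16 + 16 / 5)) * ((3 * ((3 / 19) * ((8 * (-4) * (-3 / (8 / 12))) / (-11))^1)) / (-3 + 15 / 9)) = 4320 / 3553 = 1.22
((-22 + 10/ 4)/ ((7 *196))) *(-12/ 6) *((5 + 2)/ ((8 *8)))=39/ 12544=0.00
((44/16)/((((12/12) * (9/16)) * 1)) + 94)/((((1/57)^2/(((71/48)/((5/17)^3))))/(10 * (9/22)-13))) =-549159374183/3300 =-166411931.57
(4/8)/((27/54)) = 1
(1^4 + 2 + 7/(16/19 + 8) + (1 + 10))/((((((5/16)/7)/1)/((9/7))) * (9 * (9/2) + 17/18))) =3834/373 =10.28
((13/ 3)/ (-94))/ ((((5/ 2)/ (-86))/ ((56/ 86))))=728/ 705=1.03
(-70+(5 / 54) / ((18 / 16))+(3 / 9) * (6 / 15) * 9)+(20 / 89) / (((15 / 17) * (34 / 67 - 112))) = -68.72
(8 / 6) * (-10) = -40 / 3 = -13.33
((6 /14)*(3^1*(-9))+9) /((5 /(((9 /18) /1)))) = -9 /35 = -0.26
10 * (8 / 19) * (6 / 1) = 480 / 19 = 25.26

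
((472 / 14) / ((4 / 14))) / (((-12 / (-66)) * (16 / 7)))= 4543 / 16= 283.94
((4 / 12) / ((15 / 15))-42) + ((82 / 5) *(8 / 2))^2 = 319627 / 75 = 4261.69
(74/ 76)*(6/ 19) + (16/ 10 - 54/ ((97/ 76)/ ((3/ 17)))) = -16545653/ 2976445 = -5.56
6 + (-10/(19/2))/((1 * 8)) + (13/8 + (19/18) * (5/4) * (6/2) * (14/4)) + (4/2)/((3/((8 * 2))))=29197/912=32.01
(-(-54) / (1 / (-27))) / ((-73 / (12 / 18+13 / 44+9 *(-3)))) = -835191 / 1606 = -520.04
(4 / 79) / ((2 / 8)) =16 / 79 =0.20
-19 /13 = -1.46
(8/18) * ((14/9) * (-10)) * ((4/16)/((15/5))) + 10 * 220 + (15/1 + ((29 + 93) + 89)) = 2425.42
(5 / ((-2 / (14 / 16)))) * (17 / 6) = -595 / 96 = -6.20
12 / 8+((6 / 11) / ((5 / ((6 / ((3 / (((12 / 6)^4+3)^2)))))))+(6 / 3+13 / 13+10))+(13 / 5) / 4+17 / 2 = 22531 / 220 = 102.41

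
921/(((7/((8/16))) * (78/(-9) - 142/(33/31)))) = -30393/65632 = -0.46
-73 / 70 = -1.04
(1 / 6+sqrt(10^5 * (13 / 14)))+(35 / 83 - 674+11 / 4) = -667979 / 996+100 * sqrt(455) / 7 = -365.94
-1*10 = -10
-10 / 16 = -5 / 8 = -0.62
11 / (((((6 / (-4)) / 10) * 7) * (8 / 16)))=-440 / 21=-20.95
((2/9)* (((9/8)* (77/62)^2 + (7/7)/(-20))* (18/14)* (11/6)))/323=2850287/1042954080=0.00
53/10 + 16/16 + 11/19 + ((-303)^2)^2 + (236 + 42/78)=20819365029311/2470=8428892724.42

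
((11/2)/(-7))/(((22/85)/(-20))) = 425/7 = 60.71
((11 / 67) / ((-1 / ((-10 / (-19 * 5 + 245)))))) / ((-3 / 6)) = -22 / 1005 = -0.02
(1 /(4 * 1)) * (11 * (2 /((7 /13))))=143 /14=10.21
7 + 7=14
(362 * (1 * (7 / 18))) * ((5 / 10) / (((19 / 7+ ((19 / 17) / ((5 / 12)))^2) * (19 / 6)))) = 64078525 / 28566291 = 2.24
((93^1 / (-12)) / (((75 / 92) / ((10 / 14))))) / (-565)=713 / 59325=0.01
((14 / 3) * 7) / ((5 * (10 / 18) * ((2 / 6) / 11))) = 388.08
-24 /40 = -3 /5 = -0.60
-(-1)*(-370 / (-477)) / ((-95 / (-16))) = 0.13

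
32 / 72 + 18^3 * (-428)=-22464860 / 9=-2496095.56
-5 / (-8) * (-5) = -25 / 8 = -3.12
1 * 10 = 10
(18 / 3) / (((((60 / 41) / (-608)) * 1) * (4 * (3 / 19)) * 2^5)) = -14801 / 120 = -123.34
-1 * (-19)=19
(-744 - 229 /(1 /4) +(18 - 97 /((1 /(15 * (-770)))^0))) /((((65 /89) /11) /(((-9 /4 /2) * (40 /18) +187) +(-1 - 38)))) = -495421971 /130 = -3810938.24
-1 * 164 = -164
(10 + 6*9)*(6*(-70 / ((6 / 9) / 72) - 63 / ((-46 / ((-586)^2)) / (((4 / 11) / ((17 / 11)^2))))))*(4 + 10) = 2288539201536 / 6647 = 344296555.07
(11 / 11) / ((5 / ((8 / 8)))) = 1 / 5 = 0.20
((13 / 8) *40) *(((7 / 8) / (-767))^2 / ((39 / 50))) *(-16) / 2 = -0.00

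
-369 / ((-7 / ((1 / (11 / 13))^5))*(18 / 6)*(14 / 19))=867711741 / 15782998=54.98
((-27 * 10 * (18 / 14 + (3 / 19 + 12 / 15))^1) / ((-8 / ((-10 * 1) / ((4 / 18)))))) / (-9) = 50355 / 133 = 378.61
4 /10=2 /5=0.40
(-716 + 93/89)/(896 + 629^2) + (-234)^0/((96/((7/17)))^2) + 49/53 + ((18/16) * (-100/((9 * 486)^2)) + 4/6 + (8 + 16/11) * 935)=866984906763107972566463/98057585248526343168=8841.59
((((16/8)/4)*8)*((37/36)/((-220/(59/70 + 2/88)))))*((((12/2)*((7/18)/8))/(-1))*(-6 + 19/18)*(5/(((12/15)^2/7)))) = -1.28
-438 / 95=-4.61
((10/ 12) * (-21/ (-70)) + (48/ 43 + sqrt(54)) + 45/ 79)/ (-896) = -3 * sqrt(6)/ 896-26305/ 12174848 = -0.01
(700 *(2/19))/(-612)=-350/2907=-0.12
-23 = -23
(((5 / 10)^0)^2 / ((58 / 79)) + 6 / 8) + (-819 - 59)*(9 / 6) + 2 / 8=-76249 / 58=-1314.64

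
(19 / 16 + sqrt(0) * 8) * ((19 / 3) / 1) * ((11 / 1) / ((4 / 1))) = 3971 / 192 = 20.68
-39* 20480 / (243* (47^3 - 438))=-53248 / 1674837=-0.03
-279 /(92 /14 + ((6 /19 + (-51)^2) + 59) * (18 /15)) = -185535 /2127302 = -0.09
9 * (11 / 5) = 99 / 5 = 19.80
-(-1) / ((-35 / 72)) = -72 / 35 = -2.06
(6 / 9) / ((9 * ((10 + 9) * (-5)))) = -2 / 2565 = -0.00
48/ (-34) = -24/ 17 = -1.41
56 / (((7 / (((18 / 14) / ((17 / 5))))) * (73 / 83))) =29880 / 8687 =3.44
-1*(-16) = 16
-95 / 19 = -5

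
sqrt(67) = 8.19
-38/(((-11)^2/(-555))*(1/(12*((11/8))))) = 31635/11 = 2875.91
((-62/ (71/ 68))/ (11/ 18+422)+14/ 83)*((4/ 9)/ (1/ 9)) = 5050616/ 44828051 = 0.11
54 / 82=27 / 41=0.66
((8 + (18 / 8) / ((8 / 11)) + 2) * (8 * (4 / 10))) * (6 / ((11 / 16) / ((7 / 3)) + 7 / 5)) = 140784 / 949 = 148.35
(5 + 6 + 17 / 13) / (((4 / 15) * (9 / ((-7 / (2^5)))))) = -175 / 156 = -1.12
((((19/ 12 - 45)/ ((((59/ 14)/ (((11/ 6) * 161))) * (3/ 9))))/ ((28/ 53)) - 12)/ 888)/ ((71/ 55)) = -72743605/ 4825728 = -15.07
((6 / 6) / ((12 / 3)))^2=1 / 16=0.06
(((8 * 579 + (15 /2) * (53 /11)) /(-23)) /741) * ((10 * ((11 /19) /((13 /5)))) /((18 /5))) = -1426375 /8419242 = -0.17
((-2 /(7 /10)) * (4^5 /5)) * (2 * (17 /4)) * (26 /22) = -452608 /77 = -5878.03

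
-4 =-4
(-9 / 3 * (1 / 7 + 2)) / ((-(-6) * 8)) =-15 / 112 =-0.13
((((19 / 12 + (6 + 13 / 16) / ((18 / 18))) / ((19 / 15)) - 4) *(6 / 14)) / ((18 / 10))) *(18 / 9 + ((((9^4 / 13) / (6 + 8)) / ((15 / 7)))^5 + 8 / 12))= 119925850932787897679 / 142220070720000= 843241.40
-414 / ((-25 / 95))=1573.20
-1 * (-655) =655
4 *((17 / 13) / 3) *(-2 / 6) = -68 / 117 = -0.58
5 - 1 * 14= -9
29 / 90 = 0.32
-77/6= -12.83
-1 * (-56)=56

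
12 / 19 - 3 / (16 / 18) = -417 / 152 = -2.74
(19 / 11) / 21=19 / 231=0.08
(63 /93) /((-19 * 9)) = -7 /1767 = -0.00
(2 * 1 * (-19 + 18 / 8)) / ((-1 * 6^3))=67 / 432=0.16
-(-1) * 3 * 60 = 180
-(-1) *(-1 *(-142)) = 142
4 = 4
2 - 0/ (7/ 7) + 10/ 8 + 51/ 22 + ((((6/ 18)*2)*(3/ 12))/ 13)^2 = 93164/ 16731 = 5.57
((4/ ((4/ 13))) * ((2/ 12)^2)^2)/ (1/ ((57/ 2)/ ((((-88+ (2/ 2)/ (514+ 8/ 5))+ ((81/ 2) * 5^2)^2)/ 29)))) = 37381/ 4621920696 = 0.00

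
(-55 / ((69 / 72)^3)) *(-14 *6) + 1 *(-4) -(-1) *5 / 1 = 63879047 / 12167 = 5250.19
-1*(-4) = 4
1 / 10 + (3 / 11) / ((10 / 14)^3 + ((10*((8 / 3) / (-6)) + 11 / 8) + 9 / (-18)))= 129781 / 8706610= 0.01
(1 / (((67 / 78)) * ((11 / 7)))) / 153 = 182 / 37587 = 0.00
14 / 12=7 / 6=1.17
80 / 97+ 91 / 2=8987 / 194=46.32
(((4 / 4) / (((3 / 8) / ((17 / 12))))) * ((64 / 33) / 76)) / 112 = 34 / 39501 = 0.00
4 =4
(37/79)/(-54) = -37/4266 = -0.01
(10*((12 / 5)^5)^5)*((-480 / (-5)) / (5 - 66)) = -183160735956612504883449298944 / 3635883331298828125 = -50375856227.26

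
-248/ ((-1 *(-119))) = -2.08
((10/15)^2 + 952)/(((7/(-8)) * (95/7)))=-68576/855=-80.21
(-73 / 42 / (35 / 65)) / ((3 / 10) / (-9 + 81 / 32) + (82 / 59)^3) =-22414037165 / 18319717808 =-1.22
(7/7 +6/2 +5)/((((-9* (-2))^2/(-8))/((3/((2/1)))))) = -1/3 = -0.33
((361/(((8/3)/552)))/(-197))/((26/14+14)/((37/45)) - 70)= 7.48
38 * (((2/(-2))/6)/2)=-19/6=-3.17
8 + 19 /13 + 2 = 149 /13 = 11.46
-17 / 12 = -1.42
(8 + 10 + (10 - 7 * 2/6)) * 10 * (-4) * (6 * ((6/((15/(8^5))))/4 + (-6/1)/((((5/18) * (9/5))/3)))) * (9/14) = -12833568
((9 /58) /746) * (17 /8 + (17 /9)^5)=12362689 /2271050784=0.01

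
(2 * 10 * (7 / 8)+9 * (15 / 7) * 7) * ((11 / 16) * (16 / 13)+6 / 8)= 25315 / 104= 243.41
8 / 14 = 0.57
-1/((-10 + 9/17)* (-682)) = -17/109802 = -0.00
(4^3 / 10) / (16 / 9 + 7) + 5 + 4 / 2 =3053 / 395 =7.73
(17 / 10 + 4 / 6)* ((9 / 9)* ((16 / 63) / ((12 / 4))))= 568 / 2835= 0.20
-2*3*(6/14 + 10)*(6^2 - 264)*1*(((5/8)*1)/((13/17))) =1061055/91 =11659.95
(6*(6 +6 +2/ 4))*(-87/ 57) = -2175/ 19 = -114.47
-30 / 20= -3 / 2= -1.50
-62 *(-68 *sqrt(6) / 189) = 4216 *sqrt(6) / 189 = 54.64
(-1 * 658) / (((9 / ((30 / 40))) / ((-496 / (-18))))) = -40796 / 27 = -1510.96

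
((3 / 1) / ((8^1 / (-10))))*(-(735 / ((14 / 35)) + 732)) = 9635.62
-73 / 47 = -1.55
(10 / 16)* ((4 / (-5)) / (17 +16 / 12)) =-3 / 110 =-0.03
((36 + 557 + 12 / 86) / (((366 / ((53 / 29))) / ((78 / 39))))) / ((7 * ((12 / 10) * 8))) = 6758825 / 76675536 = 0.09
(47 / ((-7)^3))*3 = -141 / 343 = -0.41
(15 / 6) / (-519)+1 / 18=79 / 1557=0.05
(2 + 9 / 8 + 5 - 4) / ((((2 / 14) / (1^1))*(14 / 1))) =33 / 16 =2.06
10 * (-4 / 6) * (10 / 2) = -100 / 3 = -33.33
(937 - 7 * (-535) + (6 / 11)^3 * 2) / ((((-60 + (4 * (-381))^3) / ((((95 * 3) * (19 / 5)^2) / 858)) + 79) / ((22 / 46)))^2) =293198116375294 / 149083697675730384468975368339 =0.00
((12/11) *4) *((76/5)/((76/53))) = 2544/55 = 46.25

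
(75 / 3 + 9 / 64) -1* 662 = -40759 / 64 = -636.86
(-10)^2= 100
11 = 11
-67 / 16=-4.19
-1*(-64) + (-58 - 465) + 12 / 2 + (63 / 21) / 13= -5886 / 13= -452.77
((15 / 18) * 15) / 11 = 25 / 22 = 1.14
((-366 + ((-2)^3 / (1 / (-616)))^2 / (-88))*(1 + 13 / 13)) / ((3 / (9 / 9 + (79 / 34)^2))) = -1022021299 / 867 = -1178801.96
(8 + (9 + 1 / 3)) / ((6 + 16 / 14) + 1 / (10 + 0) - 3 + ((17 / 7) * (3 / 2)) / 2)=7280 / 2547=2.86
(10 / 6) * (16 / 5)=16 / 3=5.33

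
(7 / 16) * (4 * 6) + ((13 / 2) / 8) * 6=123 / 8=15.38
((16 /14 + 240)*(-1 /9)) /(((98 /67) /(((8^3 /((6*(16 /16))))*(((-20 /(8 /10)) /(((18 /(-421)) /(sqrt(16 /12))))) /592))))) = -9522683200*sqrt(3) /9251739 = -1782.78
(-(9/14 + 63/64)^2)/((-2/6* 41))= 1594323/8228864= 0.19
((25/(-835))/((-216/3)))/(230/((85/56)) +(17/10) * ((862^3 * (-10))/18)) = -85/123650533334432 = -0.00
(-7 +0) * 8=-56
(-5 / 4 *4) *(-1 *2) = 10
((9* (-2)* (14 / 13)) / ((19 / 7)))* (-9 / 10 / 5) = 7938 / 6175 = 1.29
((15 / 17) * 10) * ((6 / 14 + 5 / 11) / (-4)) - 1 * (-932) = 71614 / 77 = 930.05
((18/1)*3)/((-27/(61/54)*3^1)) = -61/81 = -0.75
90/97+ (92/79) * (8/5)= 106942/38315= 2.79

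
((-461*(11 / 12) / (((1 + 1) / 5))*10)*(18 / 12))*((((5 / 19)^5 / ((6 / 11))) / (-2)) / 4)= 4357890625 / 950822016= 4.58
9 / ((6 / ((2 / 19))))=0.16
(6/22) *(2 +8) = 30/11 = 2.73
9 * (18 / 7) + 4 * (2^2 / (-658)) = 7606 / 329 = 23.12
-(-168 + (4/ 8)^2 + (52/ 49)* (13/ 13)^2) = 32671/ 196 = 166.69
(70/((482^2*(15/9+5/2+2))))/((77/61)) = 0.00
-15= -15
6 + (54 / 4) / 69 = 285 / 46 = 6.20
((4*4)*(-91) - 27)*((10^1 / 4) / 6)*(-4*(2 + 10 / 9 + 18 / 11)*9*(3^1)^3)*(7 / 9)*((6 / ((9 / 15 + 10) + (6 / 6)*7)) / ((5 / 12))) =1814530.17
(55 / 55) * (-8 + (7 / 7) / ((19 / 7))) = -145 / 19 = -7.63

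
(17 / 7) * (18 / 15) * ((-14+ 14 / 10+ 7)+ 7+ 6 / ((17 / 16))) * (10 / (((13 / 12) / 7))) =86256 / 65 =1327.02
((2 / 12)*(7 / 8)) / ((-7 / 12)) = -0.25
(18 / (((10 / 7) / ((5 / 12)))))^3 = 9261 / 64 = 144.70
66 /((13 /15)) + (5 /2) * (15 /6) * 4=1315 /13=101.15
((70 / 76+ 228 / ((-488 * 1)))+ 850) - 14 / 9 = 8854858 / 10431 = 848.90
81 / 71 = 1.14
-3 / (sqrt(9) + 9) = -1 / 4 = -0.25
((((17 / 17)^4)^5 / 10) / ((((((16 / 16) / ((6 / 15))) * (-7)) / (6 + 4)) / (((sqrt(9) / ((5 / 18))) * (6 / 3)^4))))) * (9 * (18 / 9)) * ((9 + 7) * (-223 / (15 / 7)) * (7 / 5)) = 258951168 / 625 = 414321.87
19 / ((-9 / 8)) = -152 / 9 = -16.89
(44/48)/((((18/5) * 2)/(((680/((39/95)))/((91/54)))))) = 444125/3549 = 125.14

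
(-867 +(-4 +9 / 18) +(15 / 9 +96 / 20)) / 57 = -25921 / 1710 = -15.16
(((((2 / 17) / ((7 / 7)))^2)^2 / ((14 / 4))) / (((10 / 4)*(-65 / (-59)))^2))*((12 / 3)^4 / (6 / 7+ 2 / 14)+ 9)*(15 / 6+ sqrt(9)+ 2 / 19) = 2515008576 / 234662689625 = 0.01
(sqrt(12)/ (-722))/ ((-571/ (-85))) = -85*sqrt(3)/ 206131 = -0.00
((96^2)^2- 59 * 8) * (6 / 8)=63700638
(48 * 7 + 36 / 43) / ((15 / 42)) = 202776 / 215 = 943.14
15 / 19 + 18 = 18.79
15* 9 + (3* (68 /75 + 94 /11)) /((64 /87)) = 1527213 /8800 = 173.55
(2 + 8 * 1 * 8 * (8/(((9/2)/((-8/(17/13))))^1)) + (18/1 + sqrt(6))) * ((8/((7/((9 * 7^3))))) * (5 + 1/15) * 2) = -6163130624/255 + 178752 * sqrt(6)/5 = -24081569.46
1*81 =81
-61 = -61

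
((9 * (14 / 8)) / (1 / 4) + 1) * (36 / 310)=1152 / 155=7.43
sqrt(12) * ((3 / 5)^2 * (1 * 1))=18 * sqrt(3) / 25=1.25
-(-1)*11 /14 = 11 /14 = 0.79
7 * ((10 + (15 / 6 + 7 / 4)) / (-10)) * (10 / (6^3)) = -133 / 288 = -0.46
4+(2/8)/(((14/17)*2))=465/112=4.15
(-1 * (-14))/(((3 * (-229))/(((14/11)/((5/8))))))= -1568/37785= -0.04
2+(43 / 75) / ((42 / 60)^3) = 3778 / 1029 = 3.67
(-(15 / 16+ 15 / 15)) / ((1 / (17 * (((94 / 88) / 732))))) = -24769 / 515328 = -0.05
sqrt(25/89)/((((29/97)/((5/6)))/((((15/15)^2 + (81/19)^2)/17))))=8392925 * sqrt(89)/47518791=1.67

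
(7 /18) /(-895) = -7 /16110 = -0.00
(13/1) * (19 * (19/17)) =4693/17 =276.06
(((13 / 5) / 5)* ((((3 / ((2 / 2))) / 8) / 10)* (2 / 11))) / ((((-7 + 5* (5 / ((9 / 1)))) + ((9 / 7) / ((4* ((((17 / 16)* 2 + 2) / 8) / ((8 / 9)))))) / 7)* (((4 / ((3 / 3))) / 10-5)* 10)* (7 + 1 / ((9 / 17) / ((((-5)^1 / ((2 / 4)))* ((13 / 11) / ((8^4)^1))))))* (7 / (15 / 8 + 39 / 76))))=54336744 / 59881941044875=0.00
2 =2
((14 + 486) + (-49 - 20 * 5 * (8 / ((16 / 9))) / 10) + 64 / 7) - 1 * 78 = 2360 / 7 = 337.14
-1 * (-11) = 11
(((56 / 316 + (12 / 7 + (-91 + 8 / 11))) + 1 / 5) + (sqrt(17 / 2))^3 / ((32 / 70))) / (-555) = 2682032 / 16880325- 119* sqrt(34) / 7104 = 0.06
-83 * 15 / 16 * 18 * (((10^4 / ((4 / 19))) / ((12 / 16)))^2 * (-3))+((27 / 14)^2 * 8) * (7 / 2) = 117979312500729 / 7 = 16854187500104.14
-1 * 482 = -482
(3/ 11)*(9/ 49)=27/ 539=0.05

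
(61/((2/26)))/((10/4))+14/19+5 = 322.94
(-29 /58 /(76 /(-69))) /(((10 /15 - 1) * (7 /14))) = -207 /76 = -2.72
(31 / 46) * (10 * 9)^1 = 1395 / 23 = 60.65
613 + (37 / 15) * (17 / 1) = 9824 / 15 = 654.93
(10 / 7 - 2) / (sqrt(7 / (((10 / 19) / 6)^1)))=-4 * sqrt(1995) / 2793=-0.06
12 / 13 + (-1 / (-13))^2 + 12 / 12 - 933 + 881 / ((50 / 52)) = -62661 / 4225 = -14.83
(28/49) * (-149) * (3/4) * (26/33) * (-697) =2700178/77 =35067.25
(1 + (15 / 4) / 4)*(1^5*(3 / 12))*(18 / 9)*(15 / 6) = 155 / 64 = 2.42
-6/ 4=-3/ 2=-1.50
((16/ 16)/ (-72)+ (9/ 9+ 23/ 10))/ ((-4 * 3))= -0.27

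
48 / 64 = 3 / 4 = 0.75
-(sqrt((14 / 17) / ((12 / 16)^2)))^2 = -224 / 153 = -1.46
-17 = -17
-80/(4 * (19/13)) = -260/19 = -13.68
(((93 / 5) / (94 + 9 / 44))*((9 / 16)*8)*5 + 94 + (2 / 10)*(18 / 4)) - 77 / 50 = 2026956 / 20725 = 97.80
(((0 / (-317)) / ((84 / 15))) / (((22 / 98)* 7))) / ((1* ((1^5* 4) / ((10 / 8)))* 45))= 0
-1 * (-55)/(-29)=-55/29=-1.90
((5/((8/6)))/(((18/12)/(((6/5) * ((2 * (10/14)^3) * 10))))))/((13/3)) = 22500/4459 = 5.05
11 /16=0.69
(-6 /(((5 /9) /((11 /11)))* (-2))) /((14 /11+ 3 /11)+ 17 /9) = 2673 /1700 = 1.57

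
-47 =-47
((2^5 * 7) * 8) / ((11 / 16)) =28672 / 11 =2606.55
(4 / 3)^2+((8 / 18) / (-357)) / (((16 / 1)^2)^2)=93585407 / 52641792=1.78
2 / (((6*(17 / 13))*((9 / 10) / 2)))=260 / 459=0.57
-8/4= -2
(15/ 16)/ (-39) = -5/ 208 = -0.02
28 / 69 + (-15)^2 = 15553 / 69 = 225.41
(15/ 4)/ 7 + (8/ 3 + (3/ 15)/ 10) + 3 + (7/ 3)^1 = 5989/ 700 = 8.56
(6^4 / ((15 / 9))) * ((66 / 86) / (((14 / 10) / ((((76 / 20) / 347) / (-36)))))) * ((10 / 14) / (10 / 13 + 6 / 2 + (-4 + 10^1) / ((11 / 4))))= -9683388 / 622190779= -0.02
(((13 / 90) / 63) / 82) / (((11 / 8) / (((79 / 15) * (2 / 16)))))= 0.00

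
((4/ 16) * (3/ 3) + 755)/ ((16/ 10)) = 15105/ 32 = 472.03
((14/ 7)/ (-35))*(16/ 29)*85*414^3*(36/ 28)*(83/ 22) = -14417518893696/ 15631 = -922367020.26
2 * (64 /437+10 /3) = 6.96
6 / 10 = 3 / 5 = 0.60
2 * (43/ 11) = 86/ 11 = 7.82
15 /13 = 1.15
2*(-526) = -1052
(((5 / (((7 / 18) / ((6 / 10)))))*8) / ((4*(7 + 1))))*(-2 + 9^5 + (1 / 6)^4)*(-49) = -535674391 / 96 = -5579941.57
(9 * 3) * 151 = 4077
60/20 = 3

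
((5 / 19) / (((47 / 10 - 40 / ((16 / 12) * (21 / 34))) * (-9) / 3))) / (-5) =-70 / 175047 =-0.00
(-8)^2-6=58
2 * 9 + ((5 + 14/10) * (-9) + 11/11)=-193/5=-38.60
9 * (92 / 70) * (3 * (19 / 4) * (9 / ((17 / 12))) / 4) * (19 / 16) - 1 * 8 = 5900567 / 19040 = 309.90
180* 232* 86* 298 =1070225280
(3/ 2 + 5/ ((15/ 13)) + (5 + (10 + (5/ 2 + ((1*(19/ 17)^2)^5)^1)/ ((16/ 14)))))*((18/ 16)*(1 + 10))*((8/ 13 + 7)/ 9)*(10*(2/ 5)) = 902119629545034681/ 838653462586784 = 1075.68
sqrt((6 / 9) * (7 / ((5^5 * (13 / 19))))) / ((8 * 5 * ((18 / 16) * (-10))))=-0.00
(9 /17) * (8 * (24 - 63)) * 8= -22464 /17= -1321.41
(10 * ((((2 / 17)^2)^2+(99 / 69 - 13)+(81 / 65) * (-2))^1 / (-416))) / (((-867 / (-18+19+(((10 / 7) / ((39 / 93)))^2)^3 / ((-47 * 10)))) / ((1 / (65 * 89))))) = 648404332666219697401 / 4138944469591835326211371310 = 0.00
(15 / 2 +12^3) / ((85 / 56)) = 97188 / 85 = 1143.39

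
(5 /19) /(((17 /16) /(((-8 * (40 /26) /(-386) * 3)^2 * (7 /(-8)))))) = -4032000 /2033311163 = -0.00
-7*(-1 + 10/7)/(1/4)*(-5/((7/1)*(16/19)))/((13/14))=285/26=10.96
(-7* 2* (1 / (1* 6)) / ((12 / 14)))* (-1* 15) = 245 / 6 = 40.83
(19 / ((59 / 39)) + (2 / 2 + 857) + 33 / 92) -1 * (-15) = 4808763 / 5428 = 885.92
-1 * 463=-463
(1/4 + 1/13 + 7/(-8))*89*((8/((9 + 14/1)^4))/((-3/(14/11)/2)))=0.00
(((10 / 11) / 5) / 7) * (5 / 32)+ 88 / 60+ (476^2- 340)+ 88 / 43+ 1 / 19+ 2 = 3415831420523 / 15098160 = 226241.57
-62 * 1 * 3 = -186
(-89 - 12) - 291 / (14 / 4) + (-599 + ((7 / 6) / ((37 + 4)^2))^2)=-783.14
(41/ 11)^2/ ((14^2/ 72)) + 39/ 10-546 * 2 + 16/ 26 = -1082.38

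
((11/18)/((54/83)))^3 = 761048497/918330048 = 0.83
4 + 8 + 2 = 14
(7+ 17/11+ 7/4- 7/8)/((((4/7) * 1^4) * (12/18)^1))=17409/704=24.73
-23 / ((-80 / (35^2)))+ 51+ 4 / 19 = 122633 / 304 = 403.40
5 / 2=2.50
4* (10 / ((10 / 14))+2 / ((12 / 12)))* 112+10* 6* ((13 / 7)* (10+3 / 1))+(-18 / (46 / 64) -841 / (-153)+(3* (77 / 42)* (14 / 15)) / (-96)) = 11294356897 / 1313760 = 8596.97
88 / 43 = 2.05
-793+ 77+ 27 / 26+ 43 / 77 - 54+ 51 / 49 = -10753815 / 14014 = -767.36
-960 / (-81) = 320 / 27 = 11.85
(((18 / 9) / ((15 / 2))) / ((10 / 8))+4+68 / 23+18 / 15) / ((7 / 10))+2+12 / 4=16.96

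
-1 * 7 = -7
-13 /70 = -0.19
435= 435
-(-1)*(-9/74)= -9/74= -0.12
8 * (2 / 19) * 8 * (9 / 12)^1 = 96 / 19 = 5.05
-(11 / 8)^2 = -121 / 64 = -1.89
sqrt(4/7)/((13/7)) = 2 * sqrt(7)/13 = 0.41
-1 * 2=-2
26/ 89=0.29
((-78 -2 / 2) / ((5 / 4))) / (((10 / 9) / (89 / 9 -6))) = -221.20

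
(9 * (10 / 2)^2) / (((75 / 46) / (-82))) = -11316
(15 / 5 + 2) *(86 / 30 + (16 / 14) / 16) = 617 / 42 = 14.69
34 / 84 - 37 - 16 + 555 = 502.40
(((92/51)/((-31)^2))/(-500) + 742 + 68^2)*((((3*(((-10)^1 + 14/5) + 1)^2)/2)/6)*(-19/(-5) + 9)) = 525986051632/796875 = 660060.93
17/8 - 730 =-5823/8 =-727.88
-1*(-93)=93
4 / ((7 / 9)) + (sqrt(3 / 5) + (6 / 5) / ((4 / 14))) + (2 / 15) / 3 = sqrt(15) / 5 + 2957 / 315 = 10.16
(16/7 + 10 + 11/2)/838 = 249/11732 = 0.02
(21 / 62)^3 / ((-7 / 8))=-1323 / 29791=-0.04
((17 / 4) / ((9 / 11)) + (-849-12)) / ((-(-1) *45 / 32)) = -246472 / 405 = -608.57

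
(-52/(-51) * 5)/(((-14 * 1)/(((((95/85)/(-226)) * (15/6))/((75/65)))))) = 16055/4114782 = 0.00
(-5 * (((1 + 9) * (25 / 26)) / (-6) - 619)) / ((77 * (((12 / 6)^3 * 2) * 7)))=242035 / 672672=0.36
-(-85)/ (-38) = -85/ 38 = -2.24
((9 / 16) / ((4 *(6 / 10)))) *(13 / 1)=195 / 64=3.05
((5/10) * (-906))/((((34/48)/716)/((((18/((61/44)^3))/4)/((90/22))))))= -189031.75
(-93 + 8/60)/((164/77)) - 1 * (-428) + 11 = 972679/2460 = 395.40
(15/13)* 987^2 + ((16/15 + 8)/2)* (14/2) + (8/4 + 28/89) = 1124075.20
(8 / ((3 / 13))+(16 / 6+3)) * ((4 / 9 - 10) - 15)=-26741 / 27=-990.41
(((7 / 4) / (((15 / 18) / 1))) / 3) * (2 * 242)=1694 / 5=338.80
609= 609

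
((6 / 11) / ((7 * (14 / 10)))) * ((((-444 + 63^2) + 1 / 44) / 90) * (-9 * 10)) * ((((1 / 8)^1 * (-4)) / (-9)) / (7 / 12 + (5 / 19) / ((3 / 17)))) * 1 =-342665 / 65219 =-5.25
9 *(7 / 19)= 63 / 19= 3.32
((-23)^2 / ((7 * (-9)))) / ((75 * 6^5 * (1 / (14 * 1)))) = -529 / 2624400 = -0.00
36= 36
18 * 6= 108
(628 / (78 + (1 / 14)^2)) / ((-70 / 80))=-140672 / 15289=-9.20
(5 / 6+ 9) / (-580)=-59 / 3480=-0.02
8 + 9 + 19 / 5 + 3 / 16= 20.99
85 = 85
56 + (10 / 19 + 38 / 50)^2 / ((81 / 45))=23116321 / 406125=56.92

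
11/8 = 1.38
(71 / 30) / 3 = 71 / 90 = 0.79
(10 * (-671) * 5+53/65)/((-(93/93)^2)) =2180697/65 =33549.18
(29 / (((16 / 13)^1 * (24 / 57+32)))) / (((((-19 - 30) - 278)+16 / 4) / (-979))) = 33553 / 15232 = 2.20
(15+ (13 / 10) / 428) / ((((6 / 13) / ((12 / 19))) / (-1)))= -834769 / 40660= -20.53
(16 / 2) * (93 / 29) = 25.66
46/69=2/3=0.67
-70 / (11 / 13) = -910 / 11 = -82.73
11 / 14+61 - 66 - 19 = -325 / 14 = -23.21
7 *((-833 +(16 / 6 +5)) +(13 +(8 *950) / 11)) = -28049 / 33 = -849.97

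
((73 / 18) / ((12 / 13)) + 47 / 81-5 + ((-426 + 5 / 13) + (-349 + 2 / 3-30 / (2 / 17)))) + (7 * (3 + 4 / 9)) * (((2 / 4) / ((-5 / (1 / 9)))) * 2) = -14454331 / 14040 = -1029.51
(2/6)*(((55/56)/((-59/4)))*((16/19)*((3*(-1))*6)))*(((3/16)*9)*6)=26730/7847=3.41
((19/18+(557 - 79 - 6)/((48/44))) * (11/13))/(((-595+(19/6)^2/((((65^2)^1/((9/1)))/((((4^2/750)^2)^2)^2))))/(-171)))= 207378614334762096405029296875/1966182455420494076561556262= 105.47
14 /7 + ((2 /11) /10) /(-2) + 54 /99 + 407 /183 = 4.76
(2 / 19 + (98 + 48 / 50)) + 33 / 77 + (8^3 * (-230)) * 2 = -782773183 / 3325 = -235420.51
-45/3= -15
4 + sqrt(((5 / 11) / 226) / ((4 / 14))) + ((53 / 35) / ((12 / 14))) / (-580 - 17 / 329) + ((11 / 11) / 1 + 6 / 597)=sqrt(43505) / 2486 + 5704464707 / 1139296890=5.09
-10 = -10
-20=-20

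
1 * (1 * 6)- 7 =-1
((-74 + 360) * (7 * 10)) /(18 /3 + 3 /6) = 3080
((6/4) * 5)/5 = 3/2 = 1.50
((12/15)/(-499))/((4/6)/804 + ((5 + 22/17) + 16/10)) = -82008/403846189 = -0.00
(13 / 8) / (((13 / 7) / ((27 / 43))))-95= -32491 / 344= -94.45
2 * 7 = 14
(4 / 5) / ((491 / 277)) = 1108 / 2455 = 0.45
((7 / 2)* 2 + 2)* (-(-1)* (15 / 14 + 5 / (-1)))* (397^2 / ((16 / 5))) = -390082275 / 224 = -1741438.73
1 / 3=0.33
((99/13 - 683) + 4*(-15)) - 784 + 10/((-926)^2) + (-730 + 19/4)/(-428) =-7240894073719/4770996464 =-1517.69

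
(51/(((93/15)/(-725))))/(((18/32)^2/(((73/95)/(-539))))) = 230329600/8571717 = 26.87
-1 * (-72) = 72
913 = 913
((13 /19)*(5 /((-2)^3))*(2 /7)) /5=-13 /532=-0.02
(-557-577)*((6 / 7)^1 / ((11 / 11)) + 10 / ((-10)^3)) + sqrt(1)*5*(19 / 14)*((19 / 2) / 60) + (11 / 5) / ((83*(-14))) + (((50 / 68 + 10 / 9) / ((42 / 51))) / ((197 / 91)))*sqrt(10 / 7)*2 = -669024397 / 697200 + 7345*sqrt(70) / 24822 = -957.11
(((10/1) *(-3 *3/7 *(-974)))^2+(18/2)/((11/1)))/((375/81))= 2282229865107/67375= 33873541.60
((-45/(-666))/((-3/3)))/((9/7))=-35/666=-0.05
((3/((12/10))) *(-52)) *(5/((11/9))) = -5850/11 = -531.82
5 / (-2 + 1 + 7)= 5 / 6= 0.83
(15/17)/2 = 15/34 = 0.44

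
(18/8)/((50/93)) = 837/200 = 4.18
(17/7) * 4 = 9.71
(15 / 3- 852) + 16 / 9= -7607 / 9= -845.22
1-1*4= -3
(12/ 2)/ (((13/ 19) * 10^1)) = 57/ 65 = 0.88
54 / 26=27 / 13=2.08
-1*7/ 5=-7/ 5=-1.40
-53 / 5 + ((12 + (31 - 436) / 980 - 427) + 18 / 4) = -421.51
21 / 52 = 0.40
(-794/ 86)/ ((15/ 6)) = -794/ 215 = -3.69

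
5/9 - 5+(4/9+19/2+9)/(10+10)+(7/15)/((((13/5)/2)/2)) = -13007/4680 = -2.78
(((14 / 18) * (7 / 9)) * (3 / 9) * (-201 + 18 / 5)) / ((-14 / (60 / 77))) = 2.22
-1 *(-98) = 98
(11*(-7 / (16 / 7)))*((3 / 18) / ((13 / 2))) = -539 / 624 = -0.86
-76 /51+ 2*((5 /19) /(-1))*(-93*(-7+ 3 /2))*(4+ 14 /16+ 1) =-12272207 /7752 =-1583.10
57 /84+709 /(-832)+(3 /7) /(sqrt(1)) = 1485 /5824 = 0.25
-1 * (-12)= 12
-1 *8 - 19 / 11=-107 / 11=-9.73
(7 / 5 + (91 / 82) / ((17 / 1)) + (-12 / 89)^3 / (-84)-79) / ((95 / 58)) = -77338349004099 / 1633783281725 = -47.34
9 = 9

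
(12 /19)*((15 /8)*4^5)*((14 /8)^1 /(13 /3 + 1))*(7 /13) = 52920 /247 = 214.25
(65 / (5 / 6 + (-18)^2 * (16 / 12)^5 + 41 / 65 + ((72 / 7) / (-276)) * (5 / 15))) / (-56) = -291525 / 343281724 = -0.00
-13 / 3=-4.33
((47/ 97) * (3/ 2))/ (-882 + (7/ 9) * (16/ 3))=-3807/ 4598188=-0.00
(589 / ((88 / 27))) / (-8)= -22.59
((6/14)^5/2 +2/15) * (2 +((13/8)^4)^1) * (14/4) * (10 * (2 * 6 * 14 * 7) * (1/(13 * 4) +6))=815300950497/2609152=312477.37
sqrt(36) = 6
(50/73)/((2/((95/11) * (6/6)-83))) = -20450/803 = -25.47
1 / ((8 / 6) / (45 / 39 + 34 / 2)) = 177 / 13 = 13.62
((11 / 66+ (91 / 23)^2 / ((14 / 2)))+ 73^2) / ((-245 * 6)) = -16921873 / 4665780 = -3.63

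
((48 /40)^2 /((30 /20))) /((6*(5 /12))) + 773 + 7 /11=1064278 /1375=774.02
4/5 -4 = -16/5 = -3.20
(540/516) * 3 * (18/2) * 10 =12150/43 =282.56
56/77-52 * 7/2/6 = -977/33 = -29.61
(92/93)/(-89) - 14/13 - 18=-2053892/107601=-19.09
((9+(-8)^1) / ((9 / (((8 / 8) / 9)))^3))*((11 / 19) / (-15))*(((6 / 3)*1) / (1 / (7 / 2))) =-77 / 151460685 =-0.00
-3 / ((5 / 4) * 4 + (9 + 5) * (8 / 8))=-3 / 19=-0.16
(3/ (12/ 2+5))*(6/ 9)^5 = 32/ 891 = 0.04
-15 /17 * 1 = -15 /17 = -0.88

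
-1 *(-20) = 20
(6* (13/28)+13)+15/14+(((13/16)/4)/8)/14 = 120845/7168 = 16.86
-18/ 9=-2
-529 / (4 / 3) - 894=-5163 / 4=-1290.75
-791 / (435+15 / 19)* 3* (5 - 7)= 10.89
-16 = -16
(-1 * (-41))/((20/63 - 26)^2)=162729/2617924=0.06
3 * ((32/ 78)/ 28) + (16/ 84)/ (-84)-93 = -532930/ 5733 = -92.96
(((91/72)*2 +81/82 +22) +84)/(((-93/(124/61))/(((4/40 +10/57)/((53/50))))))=-126891325/203999067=-0.62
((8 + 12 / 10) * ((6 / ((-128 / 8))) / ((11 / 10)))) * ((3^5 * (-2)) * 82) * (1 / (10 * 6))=229149 / 110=2083.17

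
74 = 74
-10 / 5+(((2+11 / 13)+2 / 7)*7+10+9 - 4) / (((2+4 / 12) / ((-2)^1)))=-3062 / 91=-33.65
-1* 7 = -7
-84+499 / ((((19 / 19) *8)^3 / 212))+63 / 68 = 268831 / 2176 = 123.54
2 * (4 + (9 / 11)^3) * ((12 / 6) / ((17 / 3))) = 72636 / 22627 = 3.21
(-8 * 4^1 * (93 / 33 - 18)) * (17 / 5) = 90848 / 55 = 1651.78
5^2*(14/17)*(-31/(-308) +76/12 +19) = 587525/1122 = 523.64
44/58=22/29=0.76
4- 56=-52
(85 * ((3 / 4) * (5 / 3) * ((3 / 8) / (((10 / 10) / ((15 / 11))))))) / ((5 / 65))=706.32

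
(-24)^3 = -13824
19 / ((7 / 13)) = 247 / 7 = 35.29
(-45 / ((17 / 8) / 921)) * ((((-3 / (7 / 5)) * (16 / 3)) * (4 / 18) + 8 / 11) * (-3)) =-138813120 / 1309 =-106045.16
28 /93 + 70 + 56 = 11746 /93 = 126.30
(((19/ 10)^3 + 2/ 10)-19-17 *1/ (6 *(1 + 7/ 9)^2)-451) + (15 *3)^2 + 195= 112394401/ 64000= 1756.16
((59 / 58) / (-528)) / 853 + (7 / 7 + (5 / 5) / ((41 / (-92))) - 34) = -37746685459 / 1071013152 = -35.24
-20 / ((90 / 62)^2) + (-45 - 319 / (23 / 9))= -1670342 / 9315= -179.32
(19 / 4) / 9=19 / 36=0.53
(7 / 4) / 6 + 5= 127 / 24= 5.29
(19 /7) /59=19 /413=0.05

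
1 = 1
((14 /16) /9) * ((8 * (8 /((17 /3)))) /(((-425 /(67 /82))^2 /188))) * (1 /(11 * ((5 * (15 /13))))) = 153595624 /12775258546875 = 0.00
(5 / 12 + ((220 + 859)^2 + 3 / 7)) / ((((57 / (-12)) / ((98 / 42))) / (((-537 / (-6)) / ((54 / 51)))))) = -297594186545 / 6156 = -48342135.57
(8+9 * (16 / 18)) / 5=16 / 5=3.20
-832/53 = -15.70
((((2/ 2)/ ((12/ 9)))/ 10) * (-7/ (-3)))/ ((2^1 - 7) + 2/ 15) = -21/ 584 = -0.04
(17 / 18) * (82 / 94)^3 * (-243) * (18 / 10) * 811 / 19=-230901959961 / 19726370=-11705.24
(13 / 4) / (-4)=-13 / 16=-0.81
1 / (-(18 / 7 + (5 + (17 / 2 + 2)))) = -14 / 253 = -0.06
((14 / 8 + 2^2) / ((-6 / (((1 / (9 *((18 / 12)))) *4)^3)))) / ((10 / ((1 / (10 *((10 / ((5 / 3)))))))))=-184 / 4428675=-0.00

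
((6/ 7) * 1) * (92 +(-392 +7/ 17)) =-30558/ 119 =-256.79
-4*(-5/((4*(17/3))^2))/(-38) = -45/43928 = -0.00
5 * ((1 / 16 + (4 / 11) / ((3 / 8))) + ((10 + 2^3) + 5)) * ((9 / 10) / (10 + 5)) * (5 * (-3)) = -108.14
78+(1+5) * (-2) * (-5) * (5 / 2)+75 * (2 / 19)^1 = 235.89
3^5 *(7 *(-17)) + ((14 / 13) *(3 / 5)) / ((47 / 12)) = -88340931 / 3055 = -28916.84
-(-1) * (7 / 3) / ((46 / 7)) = 49 / 138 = 0.36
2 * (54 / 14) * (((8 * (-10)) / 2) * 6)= -12960 / 7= -1851.43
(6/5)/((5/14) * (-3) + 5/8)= -336/125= -2.69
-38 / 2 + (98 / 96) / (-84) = -10951 / 576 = -19.01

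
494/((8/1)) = 247/4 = 61.75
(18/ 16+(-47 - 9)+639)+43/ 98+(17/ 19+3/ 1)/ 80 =2721371/ 4655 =584.61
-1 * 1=-1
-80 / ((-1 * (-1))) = -80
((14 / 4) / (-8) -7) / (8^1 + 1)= -119 / 144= -0.83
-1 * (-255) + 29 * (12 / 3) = 371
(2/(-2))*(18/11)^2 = -324/121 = -2.68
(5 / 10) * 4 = 2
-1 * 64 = -64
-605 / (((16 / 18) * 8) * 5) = -17.02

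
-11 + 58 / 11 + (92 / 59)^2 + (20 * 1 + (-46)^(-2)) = 16.70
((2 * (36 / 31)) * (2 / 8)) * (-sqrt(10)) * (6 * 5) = -55.08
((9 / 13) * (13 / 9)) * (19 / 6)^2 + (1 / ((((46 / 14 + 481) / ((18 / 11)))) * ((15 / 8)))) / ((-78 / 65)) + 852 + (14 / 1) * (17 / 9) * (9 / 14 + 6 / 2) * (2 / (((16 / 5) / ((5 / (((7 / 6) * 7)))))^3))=1454493027061199 / 1684658384640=863.38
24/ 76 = 6/ 19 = 0.32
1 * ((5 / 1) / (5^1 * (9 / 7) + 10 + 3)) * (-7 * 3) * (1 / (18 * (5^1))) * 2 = -49 / 408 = -0.12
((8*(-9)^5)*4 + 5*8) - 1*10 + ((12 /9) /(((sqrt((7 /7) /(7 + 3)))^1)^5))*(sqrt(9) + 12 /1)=-1889538 + 2000*sqrt(10)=-1883213.44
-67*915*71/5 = -870531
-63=-63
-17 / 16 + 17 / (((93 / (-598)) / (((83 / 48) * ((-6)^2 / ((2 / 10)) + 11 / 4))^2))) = -18711607139419 / 1714176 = -10915802.78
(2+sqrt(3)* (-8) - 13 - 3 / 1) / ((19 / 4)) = -56 / 19 - 32* sqrt(3) / 19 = -5.86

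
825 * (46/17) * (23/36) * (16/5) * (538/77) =11384080/357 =31888.18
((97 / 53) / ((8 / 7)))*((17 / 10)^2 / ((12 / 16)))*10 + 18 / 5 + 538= 1918519 / 3180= 603.31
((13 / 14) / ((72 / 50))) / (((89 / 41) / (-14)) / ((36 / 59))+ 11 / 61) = -812825 / 93007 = -8.74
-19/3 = -6.33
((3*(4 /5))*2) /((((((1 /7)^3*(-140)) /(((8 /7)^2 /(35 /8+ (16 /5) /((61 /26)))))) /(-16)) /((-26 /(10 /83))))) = -3235135488 /350075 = -9241.26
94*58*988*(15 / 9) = 26932880 / 3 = 8977626.67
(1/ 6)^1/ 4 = 1/ 24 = 0.04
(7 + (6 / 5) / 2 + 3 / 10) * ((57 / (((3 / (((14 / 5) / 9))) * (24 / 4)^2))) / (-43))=-10507 / 348300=-0.03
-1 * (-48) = 48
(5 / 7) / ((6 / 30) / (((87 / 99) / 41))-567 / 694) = 503150 / 5997369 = 0.08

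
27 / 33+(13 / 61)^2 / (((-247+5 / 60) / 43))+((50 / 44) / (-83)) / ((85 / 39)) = 275164229001 / 342248076566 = 0.80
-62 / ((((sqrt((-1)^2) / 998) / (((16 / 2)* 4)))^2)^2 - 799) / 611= 64493176505753403392 / 507820312018826584653213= 0.00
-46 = -46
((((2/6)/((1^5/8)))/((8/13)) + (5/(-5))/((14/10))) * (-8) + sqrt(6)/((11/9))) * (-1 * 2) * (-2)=-2432/21 + 36 * sqrt(6)/11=-107.79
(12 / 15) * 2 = 8 / 5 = 1.60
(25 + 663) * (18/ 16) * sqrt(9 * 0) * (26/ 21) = 0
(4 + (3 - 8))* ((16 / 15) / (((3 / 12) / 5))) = -64 / 3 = -21.33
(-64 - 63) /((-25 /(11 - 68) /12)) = -86868 /25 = -3474.72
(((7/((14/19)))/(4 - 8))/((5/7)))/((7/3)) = -57/40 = -1.42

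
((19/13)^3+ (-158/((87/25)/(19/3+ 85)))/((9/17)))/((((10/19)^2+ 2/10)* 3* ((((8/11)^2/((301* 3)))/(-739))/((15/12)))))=1402164525491693838325/162501790464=8628609700.16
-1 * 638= -638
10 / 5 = 2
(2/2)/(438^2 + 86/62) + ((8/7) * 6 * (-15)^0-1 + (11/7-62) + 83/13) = -3725499982/77313691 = -48.19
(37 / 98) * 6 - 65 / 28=-11 / 196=-0.06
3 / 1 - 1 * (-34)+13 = 50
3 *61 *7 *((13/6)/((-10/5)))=-5551/4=-1387.75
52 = 52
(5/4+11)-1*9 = 13/4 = 3.25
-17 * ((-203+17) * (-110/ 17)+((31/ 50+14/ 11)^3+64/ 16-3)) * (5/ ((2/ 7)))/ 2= -23982271443599/ 133100000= -180182.35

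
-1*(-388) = 388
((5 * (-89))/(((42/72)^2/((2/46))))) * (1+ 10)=-704880/1127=-625.45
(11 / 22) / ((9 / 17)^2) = 289 / 162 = 1.78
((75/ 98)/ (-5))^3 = -3375/ 941192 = -0.00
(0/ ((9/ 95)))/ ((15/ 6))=0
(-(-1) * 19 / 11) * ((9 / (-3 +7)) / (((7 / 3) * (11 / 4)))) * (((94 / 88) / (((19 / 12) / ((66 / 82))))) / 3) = 3807 / 34727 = 0.11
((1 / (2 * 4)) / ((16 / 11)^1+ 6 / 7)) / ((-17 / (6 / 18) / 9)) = -231 / 24208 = -0.01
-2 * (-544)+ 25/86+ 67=99355/86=1155.29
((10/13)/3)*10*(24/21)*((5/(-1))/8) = -500/273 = -1.83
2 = 2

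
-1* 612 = -612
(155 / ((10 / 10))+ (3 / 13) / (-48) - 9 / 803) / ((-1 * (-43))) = 25886045 / 7182032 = 3.60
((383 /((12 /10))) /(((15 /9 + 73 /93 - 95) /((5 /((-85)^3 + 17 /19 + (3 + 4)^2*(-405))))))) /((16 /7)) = 2077775 /174610306848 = 0.00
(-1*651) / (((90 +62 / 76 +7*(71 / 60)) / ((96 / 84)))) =-848160 / 112973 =-7.51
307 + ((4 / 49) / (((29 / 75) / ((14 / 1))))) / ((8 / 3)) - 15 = 59501 / 203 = 293.11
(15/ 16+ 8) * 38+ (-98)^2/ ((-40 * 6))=35953/ 120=299.61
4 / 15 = 0.27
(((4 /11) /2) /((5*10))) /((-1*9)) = -1 /2475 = -0.00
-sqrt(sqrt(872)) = -109^(1/4) * 2^(3/4) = -5.43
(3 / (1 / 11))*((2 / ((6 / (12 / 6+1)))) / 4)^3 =33 / 64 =0.52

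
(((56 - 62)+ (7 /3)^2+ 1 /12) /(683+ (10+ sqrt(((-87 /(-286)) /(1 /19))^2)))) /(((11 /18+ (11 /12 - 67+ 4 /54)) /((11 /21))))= 0.00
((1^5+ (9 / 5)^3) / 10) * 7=2989 / 625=4.78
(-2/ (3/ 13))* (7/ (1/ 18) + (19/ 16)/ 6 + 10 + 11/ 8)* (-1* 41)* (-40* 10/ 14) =-175983275/ 126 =-1396692.66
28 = 28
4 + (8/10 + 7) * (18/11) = 16.76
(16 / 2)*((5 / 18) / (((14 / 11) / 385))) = 6050 / 9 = 672.22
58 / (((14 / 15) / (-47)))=-2920.71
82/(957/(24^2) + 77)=15744/15103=1.04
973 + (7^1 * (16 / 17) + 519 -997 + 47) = 9326 / 17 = 548.59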